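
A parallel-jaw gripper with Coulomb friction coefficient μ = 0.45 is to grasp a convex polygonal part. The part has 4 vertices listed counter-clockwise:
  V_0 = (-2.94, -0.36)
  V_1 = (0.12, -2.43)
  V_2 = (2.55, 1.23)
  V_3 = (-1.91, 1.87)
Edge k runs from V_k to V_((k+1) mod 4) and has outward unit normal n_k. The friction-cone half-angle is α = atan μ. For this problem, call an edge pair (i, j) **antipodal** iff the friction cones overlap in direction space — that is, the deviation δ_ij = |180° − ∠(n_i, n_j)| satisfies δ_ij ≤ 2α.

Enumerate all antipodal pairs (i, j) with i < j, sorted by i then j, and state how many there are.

count = 2; pairs: (0,2), (1,3)

α = atan 0.45 = 24.23°;  2α = 48.46°
n_0 = (-0.5603, -0.8283)
n_1 = (+0.8331, -0.5531)
n_2 = (+0.1420, +0.9899)
n_3 = (-0.9078, +0.4193)
  (0,1): δ = 89.50°  ·
  (0,2): δ = 25.91°  ✓
  (0,3): δ = 99.29°  ·
  (1,2): δ = 64.58°  ·
  (1,3): δ = 8.79°  ✓
  (2,3): δ = 106.63°  ·
antipodal pairs: 2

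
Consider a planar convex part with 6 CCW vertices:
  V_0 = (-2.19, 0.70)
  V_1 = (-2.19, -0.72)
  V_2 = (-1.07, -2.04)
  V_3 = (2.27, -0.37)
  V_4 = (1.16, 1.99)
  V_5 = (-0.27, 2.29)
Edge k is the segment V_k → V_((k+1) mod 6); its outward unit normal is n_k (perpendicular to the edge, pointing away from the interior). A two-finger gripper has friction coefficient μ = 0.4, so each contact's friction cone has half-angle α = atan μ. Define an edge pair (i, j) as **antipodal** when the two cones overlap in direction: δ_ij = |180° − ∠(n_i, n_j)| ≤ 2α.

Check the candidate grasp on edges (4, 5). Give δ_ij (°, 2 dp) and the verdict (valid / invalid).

δ = 128.52°, invalid

α = atan 0.4 = 21.80°;  2α = 43.60°
edge 4: e_4 = (-1.43, +0.30);  n_4 = (+0.2053, +0.9787)
edge 5: e_5 = (-1.92, -1.59);  n_5 = (-0.6378, +0.7702)
∠(n_4, n_5) = 51.48°
δ = |180° − 51.48°| = 128.52°
128.52° > 2α = 43.60°  →  invalid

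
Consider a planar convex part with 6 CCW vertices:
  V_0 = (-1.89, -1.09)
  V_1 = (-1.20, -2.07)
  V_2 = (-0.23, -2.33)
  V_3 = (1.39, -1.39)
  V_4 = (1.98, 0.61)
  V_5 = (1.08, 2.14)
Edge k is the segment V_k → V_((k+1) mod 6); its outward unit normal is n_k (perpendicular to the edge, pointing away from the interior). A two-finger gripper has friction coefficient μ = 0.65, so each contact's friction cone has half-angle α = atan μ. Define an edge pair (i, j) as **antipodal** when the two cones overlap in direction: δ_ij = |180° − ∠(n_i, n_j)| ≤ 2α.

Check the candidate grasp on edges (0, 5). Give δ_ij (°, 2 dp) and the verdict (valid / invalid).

δ = 102.25°, invalid

α = atan 0.65 = 33.02°;  2α = 66.05°
edge 0: e_0 = (+0.69, -0.98);  n_0 = (-0.8177, -0.5757)
edge 5: e_5 = (-2.97, -3.23);  n_5 = (-0.7361, +0.6769)
∠(n_0, n_5) = 77.75°
δ = |180° − 77.75°| = 102.25°
102.25° > 2α = 66.05°  →  invalid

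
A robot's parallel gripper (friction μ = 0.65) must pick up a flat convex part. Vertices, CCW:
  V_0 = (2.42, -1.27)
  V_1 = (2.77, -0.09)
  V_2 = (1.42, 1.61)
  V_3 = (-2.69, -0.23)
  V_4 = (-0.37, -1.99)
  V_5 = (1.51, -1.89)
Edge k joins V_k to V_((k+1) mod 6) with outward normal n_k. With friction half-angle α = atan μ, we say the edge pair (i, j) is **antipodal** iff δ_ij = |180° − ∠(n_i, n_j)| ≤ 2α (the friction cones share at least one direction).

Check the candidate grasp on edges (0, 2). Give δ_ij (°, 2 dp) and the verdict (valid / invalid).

δ = 49.36°, valid

α = atan 0.65 = 33.02°;  2α = 66.05°
edge 0: e_0 = (+0.35, +1.18);  n_0 = (+0.9587, -0.2844)
edge 2: e_2 = (-4.11, -1.84);  n_2 = (-0.4086, +0.9127)
∠(n_0, n_2) = 130.64°
δ = |180° − 130.64°| = 49.36°
49.36° ≤ 2α = 66.05°  →  valid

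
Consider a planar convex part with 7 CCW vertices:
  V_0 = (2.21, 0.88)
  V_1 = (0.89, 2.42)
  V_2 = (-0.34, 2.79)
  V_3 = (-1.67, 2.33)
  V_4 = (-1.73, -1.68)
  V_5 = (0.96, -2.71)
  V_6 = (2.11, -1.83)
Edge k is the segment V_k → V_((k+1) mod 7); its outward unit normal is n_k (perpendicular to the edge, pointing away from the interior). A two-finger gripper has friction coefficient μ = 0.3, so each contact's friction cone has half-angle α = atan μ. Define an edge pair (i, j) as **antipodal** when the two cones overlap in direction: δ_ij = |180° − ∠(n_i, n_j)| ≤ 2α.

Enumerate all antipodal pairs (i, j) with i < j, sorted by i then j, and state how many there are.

count = 4; pairs: (0,4), (1,4), (2,5), (3,6)

α = atan 0.3 = 16.70°;  2α = 33.40°
n_0 = (+0.7593, +0.6508)
n_1 = (+0.2881, +0.9576)
n_2 = (-0.3269, +0.9451)
n_3 = (-0.9999, +0.0150)
n_4 = (-0.3576, -0.9339)
n_5 = (+0.6077, -0.7942)
n_6 = (+0.9993, -0.0369)
  (0,1): δ = 147.34°  ·
  (0,2): δ = 111.52°  ·
  (0,3): δ = 41.46°  ·
  (0,4): δ = 28.45°  ✓
  (0,5): δ = 86.82°  ·
  (0,6): δ = 137.29°  ·
  (1,2): δ = 144.18°  ·
  (1,3): δ = 74.12°  ·
  (1,4): δ = 4.21°  ✓
  (1,5): δ = 54.17°  ·
  (1,6): δ = 104.63°  ·
  (2,3): δ = 109.94°  ·
  (2,4): δ = 40.03°  ·
  (2,5): δ = 18.35°  ✓
  (2,6): δ = 68.81°  ·
  (3,4): δ = 110.09°  ·
  (3,5): δ = 51.72°  ·
  (3,6): δ = 1.26°  ✓
  (4,5): δ = 121.62°  ·
  (4,6): δ = 71.16°  ·
  (5,6): δ = 129.54°  ·
antipodal pairs: 4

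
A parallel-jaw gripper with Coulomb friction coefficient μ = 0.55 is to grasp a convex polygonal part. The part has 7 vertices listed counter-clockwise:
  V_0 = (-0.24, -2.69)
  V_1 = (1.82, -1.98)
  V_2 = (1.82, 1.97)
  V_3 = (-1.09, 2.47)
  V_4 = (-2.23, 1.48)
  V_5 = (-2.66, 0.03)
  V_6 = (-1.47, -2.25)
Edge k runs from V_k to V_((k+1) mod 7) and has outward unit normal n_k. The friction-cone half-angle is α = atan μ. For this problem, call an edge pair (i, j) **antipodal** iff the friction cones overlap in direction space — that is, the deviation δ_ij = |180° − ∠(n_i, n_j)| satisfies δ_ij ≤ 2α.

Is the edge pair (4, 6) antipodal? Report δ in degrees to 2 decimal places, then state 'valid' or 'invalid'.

δ = 93.17°, invalid

α = atan 0.55 = 28.81°;  2α = 57.62°
edge 4: e_4 = (-0.43, -1.45);  n_4 = (-0.9587, +0.2843)
edge 6: e_6 = (+1.23, -0.44);  n_6 = (-0.3368, -0.9416)
∠(n_4, n_6) = 86.83°
δ = |180° − 86.83°| = 93.17°
93.17° > 2α = 57.62°  →  invalid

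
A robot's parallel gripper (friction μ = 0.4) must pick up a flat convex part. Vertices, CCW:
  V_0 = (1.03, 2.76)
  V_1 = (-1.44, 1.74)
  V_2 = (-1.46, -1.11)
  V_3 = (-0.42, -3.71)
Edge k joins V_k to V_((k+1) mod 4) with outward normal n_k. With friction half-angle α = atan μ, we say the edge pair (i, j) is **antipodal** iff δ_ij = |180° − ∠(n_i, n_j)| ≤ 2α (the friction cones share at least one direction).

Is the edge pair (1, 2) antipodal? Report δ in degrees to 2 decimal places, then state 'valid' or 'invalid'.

δ = 157.80°, invalid

α = atan 0.4 = 21.80°;  2α = 43.60°
edge 1: e_1 = (-0.02, -2.85);  n_1 = (-1.0000, +0.0070)
edge 2: e_2 = (+1.04, -2.60);  n_2 = (-0.9285, -0.3714)
∠(n_1, n_2) = 22.20°
δ = |180° − 22.20°| = 157.80°
157.80° > 2α = 43.60°  →  invalid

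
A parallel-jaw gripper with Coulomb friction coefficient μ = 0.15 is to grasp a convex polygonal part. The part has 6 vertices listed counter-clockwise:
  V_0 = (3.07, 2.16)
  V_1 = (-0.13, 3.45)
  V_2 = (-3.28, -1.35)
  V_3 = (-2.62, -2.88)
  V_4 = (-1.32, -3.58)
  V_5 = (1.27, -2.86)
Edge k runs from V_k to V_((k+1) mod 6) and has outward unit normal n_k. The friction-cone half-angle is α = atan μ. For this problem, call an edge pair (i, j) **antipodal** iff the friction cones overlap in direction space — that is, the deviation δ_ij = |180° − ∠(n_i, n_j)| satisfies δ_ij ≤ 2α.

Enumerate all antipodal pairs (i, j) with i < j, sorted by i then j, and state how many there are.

α = atan 0.15 = 8.53°;  2α = 17.06°
n_0 = (+0.3739, +0.9275)
n_1 = (-0.8360, +0.5487)
n_2 = (-0.9182, -0.3961)
n_3 = (-0.4741, -0.8805)
n_4 = (+0.2678, -0.9635)
n_5 = (+0.9413, -0.3375)
  (0,1): δ = 101.32°  ·
  (0,2): δ = 44.71°  ·
  (0,3): δ = 6.35°  ✓
  (0,4): δ = 37.49°  ·
  (0,5): δ = 92.23°  ·
  (1,2): δ = 123.39°  ·
  (1,3): δ = 85.03°  ·
  (1,4): δ = 41.19°  ·
  (1,5): δ = 13.55°  ✓
  (2,3): δ = 141.63°  ·
  (2,4): δ = 97.80°  ·
  (2,5): δ = 43.06°  ·
  (3,4): δ = 136.16°  ·
  (3,5): δ = 81.43°  ·
  (4,5): δ = 125.26°  ·
antipodal pairs: 2

count = 2; pairs: (0,3), (1,5)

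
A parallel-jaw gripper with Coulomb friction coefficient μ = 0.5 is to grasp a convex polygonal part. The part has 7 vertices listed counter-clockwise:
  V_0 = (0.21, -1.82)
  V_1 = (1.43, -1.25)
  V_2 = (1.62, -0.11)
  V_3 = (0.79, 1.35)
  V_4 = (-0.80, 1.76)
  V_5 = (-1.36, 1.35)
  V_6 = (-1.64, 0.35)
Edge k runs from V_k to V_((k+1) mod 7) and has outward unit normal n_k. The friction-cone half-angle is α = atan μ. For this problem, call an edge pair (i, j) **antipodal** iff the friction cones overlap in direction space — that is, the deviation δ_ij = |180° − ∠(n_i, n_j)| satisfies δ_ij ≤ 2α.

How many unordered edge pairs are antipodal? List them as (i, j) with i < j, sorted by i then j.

count = 9; pairs: (0,3), (0,4), (0,5), (1,4), (1,5), (1,6), (2,5), (2,6), (3,6)

α = atan 0.5 = 26.57°;  2α = 53.13°
n_0 = (+0.4233, -0.9060)
n_1 = (+0.9864, -0.1644)
n_2 = (+0.8693, +0.4942)
n_3 = (+0.2497, +0.9683)
n_4 = (-0.5907, +0.8069)
n_5 = (-0.9630, +0.2696)
n_6 = (-0.7610, -0.6488)
  (0,1): δ = 124.50°  ·
  (0,2): δ = 85.42°  ·
  (0,3): δ = 39.50°  ✓
  (0,4): δ = 11.17°  ✓
  (0,5): δ = 49.32°  ✓
  (0,6): δ = 105.41°  ·
  (1,2): δ = 140.92°  ·
  (1,3): δ = 95.00°  ·
  (1,4): δ = 44.33°  ✓
  (1,5): δ = 6.18°  ✓
  (1,6): δ = 49.91°  ✓
  (2,3): δ = 134.08°  ·
  (2,4): δ = 83.41°  ·
  (2,5): δ = 45.26°  ✓
  (2,6): δ = 10.83°  ✓
  (3,4): δ = 129.33°  ·
  (3,5): δ = 91.18°  ·
  (3,6): δ = 35.09°  ✓
  (4,5): δ = 141.85°  ·
  (4,6): δ = 85.76°  ·
  (5,6): δ = 123.91°  ·
antipodal pairs: 9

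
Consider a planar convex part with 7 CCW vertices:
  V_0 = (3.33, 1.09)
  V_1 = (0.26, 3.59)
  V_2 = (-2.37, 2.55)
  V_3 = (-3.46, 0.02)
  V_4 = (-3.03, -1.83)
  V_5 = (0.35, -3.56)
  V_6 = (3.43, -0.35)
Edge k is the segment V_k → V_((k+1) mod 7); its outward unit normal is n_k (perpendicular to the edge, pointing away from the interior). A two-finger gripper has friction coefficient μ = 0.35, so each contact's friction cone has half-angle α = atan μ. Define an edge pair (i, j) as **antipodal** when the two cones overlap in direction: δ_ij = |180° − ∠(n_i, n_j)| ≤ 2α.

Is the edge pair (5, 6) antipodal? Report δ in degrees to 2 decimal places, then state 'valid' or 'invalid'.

δ = 132.21°, invalid

α = atan 0.35 = 19.29°;  2α = 38.58°
edge 5: e_5 = (+3.08, +3.21);  n_5 = (+0.7216, -0.6923)
edge 6: e_6 = (-0.10, +1.44);  n_6 = (+0.9976, +0.0693)
∠(n_5, n_6) = 47.79°
δ = |180° − 47.79°| = 132.21°
132.21° > 2α = 38.58°  →  invalid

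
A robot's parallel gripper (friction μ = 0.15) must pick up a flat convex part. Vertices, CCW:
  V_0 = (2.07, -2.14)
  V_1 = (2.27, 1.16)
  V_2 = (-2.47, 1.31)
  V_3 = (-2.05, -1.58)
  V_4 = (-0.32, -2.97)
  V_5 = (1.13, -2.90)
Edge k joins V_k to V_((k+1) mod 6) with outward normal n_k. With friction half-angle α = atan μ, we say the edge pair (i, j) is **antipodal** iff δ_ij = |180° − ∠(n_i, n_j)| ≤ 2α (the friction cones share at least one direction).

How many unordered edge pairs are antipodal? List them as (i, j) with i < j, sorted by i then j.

count = 2; pairs: (0,2), (1,4)

α = atan 0.15 = 8.53°;  2α = 17.06°
n_0 = (+0.9982, -0.0605)
n_1 = (+0.0316, +0.9995)
n_2 = (-0.9896, -0.1438)
n_3 = (-0.6263, -0.7795)
n_4 = (+0.0482, -0.9988)
n_5 = (+0.6287, -0.7776)
  (0,1): δ = 88.34°  ·
  (0,2): δ = 11.74°  ✓
  (0,3): δ = 54.69°  ·
  (0,4): δ = 96.23°  ·
  (0,5): δ = 132.42°  ·
  (1,2): δ = 79.92°  ·
  (1,3): δ = 36.97°  ·
  (1,4): δ = 4.58°  ✓
  (1,5): δ = 40.77°  ·
  (2,3): δ = 137.05°  ·
  (2,4): δ = 95.50°  ·
  (2,5): δ = 59.31°  ·
  (3,4): δ = 138.46°  ·
  (3,5): δ = 102.26°  ·
  (4,5): δ = 143.81°  ·
antipodal pairs: 2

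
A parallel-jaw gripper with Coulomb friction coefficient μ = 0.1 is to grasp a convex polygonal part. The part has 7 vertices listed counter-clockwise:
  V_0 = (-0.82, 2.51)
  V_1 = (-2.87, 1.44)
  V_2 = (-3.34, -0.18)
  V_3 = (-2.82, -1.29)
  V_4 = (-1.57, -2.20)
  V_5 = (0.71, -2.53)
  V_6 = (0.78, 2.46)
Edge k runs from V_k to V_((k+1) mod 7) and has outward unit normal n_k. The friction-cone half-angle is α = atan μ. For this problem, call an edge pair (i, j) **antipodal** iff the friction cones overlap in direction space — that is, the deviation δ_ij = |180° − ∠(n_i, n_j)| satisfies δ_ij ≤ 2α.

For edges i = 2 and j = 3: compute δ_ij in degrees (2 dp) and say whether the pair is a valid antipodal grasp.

α = atan 0.1 = 5.71°;  2α = 11.42°
edge 2: e_2 = (+0.52, -1.11);  n_2 = (-0.9056, -0.4242)
edge 3: e_3 = (+1.25, -0.91);  n_3 = (-0.5886, -0.8085)
∠(n_2, n_3) = 28.84°
δ = |180° − 28.84°| = 151.16°
151.16° > 2α = 11.42°  →  invalid

δ = 151.16°, invalid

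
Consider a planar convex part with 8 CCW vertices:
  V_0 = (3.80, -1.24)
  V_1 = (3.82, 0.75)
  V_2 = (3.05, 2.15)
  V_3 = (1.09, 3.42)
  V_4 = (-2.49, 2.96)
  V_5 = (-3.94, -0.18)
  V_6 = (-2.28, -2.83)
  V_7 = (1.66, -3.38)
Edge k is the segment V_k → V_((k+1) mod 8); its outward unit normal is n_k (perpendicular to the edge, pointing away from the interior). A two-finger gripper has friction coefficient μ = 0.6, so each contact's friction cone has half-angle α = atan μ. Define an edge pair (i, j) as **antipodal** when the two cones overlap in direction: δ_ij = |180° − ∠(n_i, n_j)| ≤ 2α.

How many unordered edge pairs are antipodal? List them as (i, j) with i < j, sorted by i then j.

α = atan 0.6 = 30.96°;  2α = 61.93°
n_0 = (+0.9999, -0.0100)
n_1 = (+0.8762, +0.4819)
n_2 = (+0.5438, +0.8392)
n_3 = (-0.1274, +0.9918)
n_4 = (-0.9079, +0.4192)
n_5 = (-0.8475, -0.5309)
n_6 = (-0.1383, -0.9904)
n_7 = (+0.7071, -0.7071)
  (0,1): δ = 150.61°  ·
  (0,2): δ = 122.37°  ·
  (0,3): δ = 82.10°  ·
  (0,4): δ = 24.21°  ✓
  (0,5): δ = 32.64°  ✓
  (0,6): δ = 82.63°  ·
  (0,7): δ = 135.58°  ·
  (1,2): δ = 151.75°  ·
  (1,3): δ = 111.49°  ·
  (1,4): δ = 53.60°  ✓
  (1,5): δ = 3.25°  ✓
  (1,6): δ = 53.24°  ✓
  (1,7): δ = 106.19°  ·
  (2,3): δ = 139.74°  ·
  (2,4): δ = 81.85°  ·
  (2,5): δ = 24.99°  ✓
  (2,6): δ = 24.99°  ✓
  (2,7): δ = 77.94°  ·
  (3,4): δ = 122.11°  ·
  (3,5): δ = 65.26°  ·
  (3,6): δ = 15.27°  ✓
  (3,7): δ = 37.68°  ✓
  (4,5): δ = 123.15°  ·
  (4,6): δ = 73.16°  ·
  (4,7): δ = 20.21°  ✓
  (5,6): δ = 130.01°  ·
  (5,7): δ = 77.06°  ·
  (6,7): δ = 127.05°  ·
antipodal pairs: 10

count = 10; pairs: (0,4), (0,5), (1,4), (1,5), (1,6), (2,5), (2,6), (3,6), (3,7), (4,7)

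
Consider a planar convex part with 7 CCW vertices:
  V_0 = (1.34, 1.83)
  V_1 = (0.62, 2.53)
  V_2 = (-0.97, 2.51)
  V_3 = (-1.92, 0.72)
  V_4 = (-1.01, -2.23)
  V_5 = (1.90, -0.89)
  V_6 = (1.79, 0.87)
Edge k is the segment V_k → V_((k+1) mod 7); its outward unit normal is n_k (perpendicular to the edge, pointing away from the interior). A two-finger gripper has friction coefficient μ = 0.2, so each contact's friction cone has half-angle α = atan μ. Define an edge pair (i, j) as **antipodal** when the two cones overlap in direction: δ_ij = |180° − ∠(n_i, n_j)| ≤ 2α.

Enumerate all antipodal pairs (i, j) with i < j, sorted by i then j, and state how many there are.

α = atan 0.2 = 11.31°;  2α = 22.62°
n_0 = (+0.6971, +0.7170)
n_1 = (-0.0126, +0.9999)
n_2 = (-0.8833, +0.4688)
n_3 = (-0.9556, -0.2948)
n_4 = (+0.4183, -0.9083)
n_5 = (+0.9981, +0.0624)
n_6 = (+0.9055, +0.4244)
  (0,1): δ = 135.09°  ·
  (0,2): δ = 73.76°  ·
  (0,3): δ = 28.66°  ·
  (0,4): δ = 68.92°  ·
  (0,5): δ = 137.77°  ·
  (0,6): δ = 159.31°  ·
  (1,2): δ = 118.68°  ·
  (1,3): δ = 73.58°  ·
  (1,4): δ = 24.00°  ·
  (1,5): δ = 92.86°  ·
  (1,6): δ = 114.39°  ·
  (2,3): δ = 134.90°  ·
  (2,4): δ = 37.32°  ·
  (2,5): δ = 31.53°  ·
  (2,6): δ = 53.07°  ·
  (3,4): δ = 82.42°  ·
  (3,5): δ = 13.57°  ✓
  (3,6): δ = 7.97°  ✓
  (4,5): δ = 111.15°  ·
  (4,6): δ = 89.61°  ·
  (5,6): δ = 158.46°  ·
antipodal pairs: 2

count = 2; pairs: (3,5), (3,6)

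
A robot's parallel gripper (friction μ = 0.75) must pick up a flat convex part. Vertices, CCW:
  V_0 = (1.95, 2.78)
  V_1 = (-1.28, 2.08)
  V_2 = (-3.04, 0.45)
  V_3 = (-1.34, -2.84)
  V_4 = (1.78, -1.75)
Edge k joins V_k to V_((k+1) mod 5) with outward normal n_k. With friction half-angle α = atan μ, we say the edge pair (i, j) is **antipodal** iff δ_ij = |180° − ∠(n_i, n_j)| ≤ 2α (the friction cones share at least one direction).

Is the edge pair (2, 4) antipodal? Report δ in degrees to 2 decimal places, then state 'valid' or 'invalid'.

δ = 29.48°, valid

α = atan 0.75 = 36.87°;  2α = 73.74°
edge 2: e_2 = (+1.70, -3.29);  n_2 = (-0.8884, -0.4591)
edge 4: e_4 = (+0.17, +4.53);  n_4 = (+0.9993, -0.0375)
∠(n_2, n_4) = 150.52°
δ = |180° − 150.52°| = 29.48°
29.48° ≤ 2α = 73.74°  →  valid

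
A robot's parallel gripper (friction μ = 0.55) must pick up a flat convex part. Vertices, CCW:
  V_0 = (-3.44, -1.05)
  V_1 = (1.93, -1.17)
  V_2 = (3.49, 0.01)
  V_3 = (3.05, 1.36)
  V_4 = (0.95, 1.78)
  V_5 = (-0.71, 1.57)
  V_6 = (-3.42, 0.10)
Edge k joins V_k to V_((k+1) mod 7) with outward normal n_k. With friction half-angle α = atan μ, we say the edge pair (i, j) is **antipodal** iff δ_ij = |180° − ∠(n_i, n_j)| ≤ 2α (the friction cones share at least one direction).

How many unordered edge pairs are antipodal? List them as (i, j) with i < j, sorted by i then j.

count = 8; pairs: (0,3), (0,4), (0,5), (1,3), (1,4), (1,5), (1,6), (2,6)

α = atan 0.55 = 28.81°;  2α = 57.62°
n_0 = (-0.0223, -0.9998)
n_1 = (+0.6033, -0.7975)
n_2 = (+0.9508, +0.3099)
n_3 = (+0.1961, +0.9806)
n_4 = (-0.1255, +0.9921)
n_5 = (-0.4768, +0.8790)
n_6 = (-0.9998, +0.0174)
  (0,1): δ = 141.62°  ·
  (0,2): δ = 70.67°  ·
  (0,3): δ = 10.03°  ✓
  (0,4): δ = 8.49°  ✓
  (0,5): δ = 29.76°  ✓
  (0,6): δ = 90.28°  ·
  (1,2): δ = 109.05°  ·
  (1,3): δ = 48.41°  ✓
  (1,4): δ = 29.89°  ✓
  (1,5): δ = 8.63°  ✓
  (1,6): δ = 51.90°  ✓
  (2,3): δ = 119.36°  ·
  (2,4): δ = 100.84°  ·
  (2,5): δ = 79.58°  ·
  (2,6): δ = 19.05°  ✓
  (3,4): δ = 161.48°  ·
  (3,5): δ = 140.21°  ·
  (3,6): δ = 79.69°  ·
  (4,5): δ = 158.73°  ·
  (4,6): δ = 98.21°  ·
  (5,6): δ = 119.47°  ·
antipodal pairs: 8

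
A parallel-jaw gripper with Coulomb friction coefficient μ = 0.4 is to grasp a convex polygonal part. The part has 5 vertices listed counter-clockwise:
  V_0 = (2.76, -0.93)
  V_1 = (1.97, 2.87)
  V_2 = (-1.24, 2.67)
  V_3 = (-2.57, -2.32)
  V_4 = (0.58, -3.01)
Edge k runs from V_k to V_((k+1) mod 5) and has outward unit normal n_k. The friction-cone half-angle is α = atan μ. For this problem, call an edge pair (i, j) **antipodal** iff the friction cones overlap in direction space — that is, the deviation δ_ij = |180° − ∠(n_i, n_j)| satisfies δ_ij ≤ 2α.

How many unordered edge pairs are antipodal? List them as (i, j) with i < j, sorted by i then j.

count = 4; pairs: (0,2), (1,3), (1,4), (2,4)

α = atan 0.4 = 21.80°;  2α = 43.60°
n_0 = (+0.9791, +0.2035)
n_1 = (-0.0622, +0.9981)
n_2 = (-0.9663, +0.2575)
n_3 = (-0.2140, -0.9768)
n_4 = (+0.6903, -0.7235)
  (0,1): δ = 98.18°  ·
  (0,2): δ = 26.67°  ✓
  (0,3): δ = 65.90°  ·
  (0,4): δ = 121.91°  ·
  (1,2): δ = 108.49°  ·
  (1,3): δ = 15.92°  ✓
  (1,4): δ = 40.09°  ✓
  (2,3): δ = 87.43°  ·
  (2,4): δ = 31.42°  ✓
  (3,4): δ = 123.99°  ·
antipodal pairs: 4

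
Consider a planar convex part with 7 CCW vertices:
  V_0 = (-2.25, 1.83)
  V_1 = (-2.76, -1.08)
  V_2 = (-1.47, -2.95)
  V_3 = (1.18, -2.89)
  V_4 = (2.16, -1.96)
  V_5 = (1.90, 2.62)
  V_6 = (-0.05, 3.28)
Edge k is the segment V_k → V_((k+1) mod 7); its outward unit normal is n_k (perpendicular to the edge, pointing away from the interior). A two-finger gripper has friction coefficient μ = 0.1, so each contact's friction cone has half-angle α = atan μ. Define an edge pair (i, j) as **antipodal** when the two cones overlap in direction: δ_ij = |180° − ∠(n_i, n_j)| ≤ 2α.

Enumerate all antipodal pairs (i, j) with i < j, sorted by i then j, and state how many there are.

α = atan 0.1 = 5.71°;  2α = 11.42°
n_0 = (-0.9850, +0.1726)
n_1 = (-0.8231, -0.5678)
n_2 = (+0.0226, -0.9997)
n_3 = (+0.6884, -0.7254)
n_4 = (+0.9984, +0.0567)
n_5 = (+0.3206, +0.9472)
n_6 = (-0.5503, +0.8350)
  (0,1): δ = 135.46°  ·
  (0,2): δ = 78.76°  ·
  (0,3): δ = 36.56°  ·
  (0,4): δ = 13.19°  ·
  (0,5): δ = 81.24°  ·
  (0,6): δ = 133.33°  ·
  (1,2): δ = 123.30°  ·
  (1,3): δ = 81.10°  ·
  (1,4): δ = 31.35°  ·
  (1,5): δ = 36.70°  ·
  (1,6): δ = 88.79°  ·
  (2,3): δ = 137.80°  ·
  (2,4): δ = 88.05°  ·
  (2,5): δ = 20.00°  ·
  (2,6): δ = 32.09°  ·
  (3,4): δ = 130.25°  ·
  (3,5): δ = 62.20°  ·
  (3,6): δ = 10.11°  ✓
  (4,5): δ = 111.95°  ·
  (4,6): δ = 59.86°  ·
  (5,6): δ = 127.91°  ·
antipodal pairs: 1

count = 1; pairs: (3,6)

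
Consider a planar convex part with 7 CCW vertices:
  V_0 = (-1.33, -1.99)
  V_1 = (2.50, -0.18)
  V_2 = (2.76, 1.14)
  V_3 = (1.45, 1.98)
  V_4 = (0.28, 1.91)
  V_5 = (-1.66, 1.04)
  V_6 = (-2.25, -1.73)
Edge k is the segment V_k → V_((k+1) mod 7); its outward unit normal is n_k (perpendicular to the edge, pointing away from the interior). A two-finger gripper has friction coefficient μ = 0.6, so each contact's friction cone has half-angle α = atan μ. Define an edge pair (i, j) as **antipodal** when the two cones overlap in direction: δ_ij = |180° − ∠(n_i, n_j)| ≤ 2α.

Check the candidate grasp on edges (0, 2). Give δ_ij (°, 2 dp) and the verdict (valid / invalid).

α = atan 0.6 = 30.96°;  2α = 61.93°
edge 0: e_0 = (+3.83, +1.81);  n_0 = (+0.4273, -0.9041)
edge 2: e_2 = (-1.31, +0.84);  n_2 = (+0.5398, +0.8418)
∠(n_0, n_2) = 122.04°
δ = |180° − 122.04°| = 57.96°
57.96° ≤ 2α = 61.93°  →  valid

δ = 57.96°, valid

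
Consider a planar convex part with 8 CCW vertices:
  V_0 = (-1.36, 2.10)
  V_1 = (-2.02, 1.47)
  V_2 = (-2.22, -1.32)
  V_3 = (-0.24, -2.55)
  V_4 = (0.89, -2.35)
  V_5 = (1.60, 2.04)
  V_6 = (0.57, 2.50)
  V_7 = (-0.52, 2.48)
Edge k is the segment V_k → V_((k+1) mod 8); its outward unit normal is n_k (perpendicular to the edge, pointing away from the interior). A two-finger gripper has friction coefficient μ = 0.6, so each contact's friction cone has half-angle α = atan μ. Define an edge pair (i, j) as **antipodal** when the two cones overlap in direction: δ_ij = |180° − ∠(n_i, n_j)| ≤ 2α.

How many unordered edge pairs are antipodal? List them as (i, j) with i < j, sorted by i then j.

α = atan 0.6 = 30.96°;  2α = 61.93°
n_0 = (-0.6905, +0.7234)
n_1 = (-0.9974, +0.0715)
n_2 = (-0.5277, -0.8494)
n_3 = (+0.1743, -0.9847)
n_4 = (+0.9872, -0.1597)
n_5 = (+0.4078, +0.9131)
n_6 = (-0.0183, +0.9998)
n_7 = (-0.4122, +0.9111)
  (0,1): δ = 137.77°  ·
  (0,2): δ = 75.52°  ·
  (0,3): δ = 33.63°  ✓
  (0,4): δ = 37.15°  ✓
  (0,5): δ = 112.27°  ·
  (0,6): δ = 137.38°  ·
  (0,7): δ = 160.67°  ·
  (1,2): δ = 117.75°  ·
  (1,3): δ = 75.86°  ·
  (1,4): δ = 5.09°  ✓
  (1,5): δ = 70.03°  ·
  (1,6): δ = 95.15°  ·
  (1,7): δ = 118.44°  ·
  (2,3): δ = 138.11°  ·
  (2,4): δ = 67.34°  ·
  (2,5): δ = 7.78°  ✓
  (2,6): δ = 32.90°  ✓
  (2,7): δ = 56.19°  ✓
  (3,4): δ = 109.22°  ·
  (3,5): δ = 34.10°  ✓
  (3,6): δ = 8.99°  ✓
  (3,7): δ = 14.30°  ✓
  (4,5): δ = 104.88°  ·
  (4,6): δ = 79.76°  ·
  (4,7): δ = 56.47°  ✓
  (5,6): δ = 154.88°  ·
  (5,7): δ = 131.59°  ·
  (6,7): δ = 156.71°  ·
antipodal pairs: 10

count = 10; pairs: (0,3), (0,4), (1,4), (2,5), (2,6), (2,7), (3,5), (3,6), (3,7), (4,7)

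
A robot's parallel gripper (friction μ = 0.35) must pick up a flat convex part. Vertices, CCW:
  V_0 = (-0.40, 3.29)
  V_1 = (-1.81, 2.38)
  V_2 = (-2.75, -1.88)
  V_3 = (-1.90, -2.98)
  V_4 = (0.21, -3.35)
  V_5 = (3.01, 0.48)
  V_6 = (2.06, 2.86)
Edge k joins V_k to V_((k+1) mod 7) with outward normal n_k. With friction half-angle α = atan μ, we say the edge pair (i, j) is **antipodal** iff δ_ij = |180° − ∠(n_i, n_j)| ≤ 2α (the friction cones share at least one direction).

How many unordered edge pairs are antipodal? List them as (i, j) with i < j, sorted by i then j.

count = 5; pairs: (0,4), (1,4), (1,5), (2,5), (3,6)

α = atan 0.35 = 19.29°;  2α = 38.58°
n_0 = (-0.5423, +0.8402)
n_1 = (-0.9765, +0.2155)
n_2 = (-0.7913, -0.6114)
n_3 = (-0.1727, -0.9850)
n_4 = (+0.8073, -0.5902)
n_5 = (+0.9287, +0.3707)
n_6 = (+0.1722, +0.9851)
  (0,1): δ = 135.28°  ·
  (0,2): δ = 85.14°  ·
  (0,3): δ = 42.78°  ·
  (0,4): δ = 20.99°  ✓
  (0,5): δ = 78.92°  ·
  (0,6): δ = 137.25°  ·
  (1,2): δ = 129.86°  ·
  (1,3): δ = 87.50°  ·
  (1,4): δ = 23.73°  ✓
  (1,5): δ = 34.20°  ✓
  (1,6): δ = 92.53°  ·
  (2,3): δ = 137.64°  ·
  (2,4): δ = 73.86°  ·
  (2,5): δ = 15.93°  ✓
  (2,6): δ = 42.39°  ·
  (3,4): δ = 116.22°  ·
  (3,5): δ = 58.29°  ·
  (3,6): δ = 0.03°  ✓
  (4,5): δ = 122.07°  ·
  (4,6): δ = 63.75°  ·
  (5,6): δ = 121.67°  ·
antipodal pairs: 5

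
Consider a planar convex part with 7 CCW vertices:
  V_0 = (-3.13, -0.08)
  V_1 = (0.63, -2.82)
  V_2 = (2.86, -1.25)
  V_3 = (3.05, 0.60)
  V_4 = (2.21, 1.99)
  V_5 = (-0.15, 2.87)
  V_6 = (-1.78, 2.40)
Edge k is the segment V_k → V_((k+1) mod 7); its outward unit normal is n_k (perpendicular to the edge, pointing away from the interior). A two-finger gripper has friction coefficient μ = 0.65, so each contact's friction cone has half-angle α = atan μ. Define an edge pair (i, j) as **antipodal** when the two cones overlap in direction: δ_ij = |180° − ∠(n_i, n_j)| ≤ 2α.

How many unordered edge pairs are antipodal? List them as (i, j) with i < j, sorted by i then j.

count = 9; pairs: (0,2), (0,3), (0,4), (0,5), (1,4), (1,5), (1,6), (2,6), (3,6)

α = atan 0.65 = 33.02°;  2α = 66.05°
n_0 = (-0.5889, -0.8082)
n_1 = (+0.5757, -0.8177)
n_2 = (+0.9948, -0.1022)
n_3 = (+0.8559, +0.5172)
n_4 = (+0.3494, +0.9370)
n_5 = (-0.2771, +0.9609)
n_6 = (-0.8783, +0.4781)
  (0,1): δ = 108.77°  ·
  (0,2): δ = 59.78°  ✓
  (0,3): δ = 22.77°  ✓
  (0,4): δ = 15.63°  ✓
  (0,5): δ = 52.17°  ✓
  (0,6): δ = 97.52°  ·
  (1,2): δ = 131.01°  ·
  (1,3): δ = 94.00°  ·
  (1,4): δ = 55.60°  ✓
  (1,5): δ = 19.06°  ✓
  (1,6): δ = 26.29°  ✓
  (2,3): δ = 142.99°  ·
  (2,4): δ = 104.59°  ·
  (2,5): δ = 68.05°  ·
  (2,6): δ = 22.70°  ✓
  (3,4): δ = 141.59°  ·
  (3,5): δ = 105.06°  ·
  (3,6): δ = 59.71°  ✓
  (4,5): δ = 143.47°  ·
  (4,6): δ = 98.11°  ·
  (5,6): δ = 134.65°  ·
antipodal pairs: 9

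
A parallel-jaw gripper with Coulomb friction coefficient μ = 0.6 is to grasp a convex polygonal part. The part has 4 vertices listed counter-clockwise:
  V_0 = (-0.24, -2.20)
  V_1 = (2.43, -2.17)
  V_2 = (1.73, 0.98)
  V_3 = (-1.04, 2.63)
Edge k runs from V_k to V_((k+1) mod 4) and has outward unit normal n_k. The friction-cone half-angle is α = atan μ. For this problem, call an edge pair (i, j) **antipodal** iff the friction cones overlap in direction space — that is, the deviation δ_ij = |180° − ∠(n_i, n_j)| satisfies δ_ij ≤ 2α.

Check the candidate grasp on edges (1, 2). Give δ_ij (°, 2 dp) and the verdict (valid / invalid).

α = atan 0.6 = 30.96°;  2α = 61.93°
edge 1: e_1 = (-0.70, +3.15);  n_1 = (+0.9762, +0.2169)
edge 2: e_2 = (-2.77, +1.65);  n_2 = (+0.5118, +0.8591)
∠(n_1, n_2) = 46.69°
δ = |180° − 46.69°| = 133.31°
133.31° > 2α = 61.93°  →  invalid

δ = 133.31°, invalid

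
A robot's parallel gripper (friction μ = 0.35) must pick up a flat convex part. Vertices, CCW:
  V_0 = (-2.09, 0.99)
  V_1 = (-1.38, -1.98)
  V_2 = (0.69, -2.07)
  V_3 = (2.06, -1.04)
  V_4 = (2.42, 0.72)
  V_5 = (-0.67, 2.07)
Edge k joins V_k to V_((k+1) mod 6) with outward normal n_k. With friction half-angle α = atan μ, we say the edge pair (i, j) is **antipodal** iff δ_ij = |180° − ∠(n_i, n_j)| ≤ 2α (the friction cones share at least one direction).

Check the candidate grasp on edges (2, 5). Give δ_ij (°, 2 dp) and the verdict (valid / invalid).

δ = 0.32°, valid

α = atan 0.35 = 19.29°;  2α = 38.58°
edge 2: e_2 = (+1.37, +1.03);  n_2 = (+0.6009, -0.7993)
edge 5: e_5 = (-1.42, -1.08);  n_5 = (-0.6054, +0.7959)
∠(n_2, n_5) = 179.68°
δ = |180° − 179.68°| = 0.32°
0.32° ≤ 2α = 38.58°  →  valid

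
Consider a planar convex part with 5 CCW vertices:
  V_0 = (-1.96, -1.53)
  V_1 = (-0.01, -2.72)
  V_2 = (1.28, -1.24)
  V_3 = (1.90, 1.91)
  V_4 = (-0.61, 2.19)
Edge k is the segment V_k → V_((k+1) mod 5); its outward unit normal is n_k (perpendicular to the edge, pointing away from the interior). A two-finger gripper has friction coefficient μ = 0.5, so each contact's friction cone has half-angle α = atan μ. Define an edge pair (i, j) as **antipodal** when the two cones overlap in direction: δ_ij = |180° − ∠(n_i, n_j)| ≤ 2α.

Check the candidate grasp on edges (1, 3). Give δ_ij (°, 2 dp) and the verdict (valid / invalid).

δ = 55.29°, invalid

α = atan 0.5 = 26.57°;  2α = 53.13°
edge 1: e_1 = (+1.29, +1.48);  n_1 = (+0.7538, -0.6571)
edge 3: e_3 = (-2.51, +0.28);  n_3 = (+0.1109, +0.9938)
∠(n_1, n_3) = 124.71°
δ = |180° − 124.71°| = 55.29°
55.29° > 2α = 53.13°  →  invalid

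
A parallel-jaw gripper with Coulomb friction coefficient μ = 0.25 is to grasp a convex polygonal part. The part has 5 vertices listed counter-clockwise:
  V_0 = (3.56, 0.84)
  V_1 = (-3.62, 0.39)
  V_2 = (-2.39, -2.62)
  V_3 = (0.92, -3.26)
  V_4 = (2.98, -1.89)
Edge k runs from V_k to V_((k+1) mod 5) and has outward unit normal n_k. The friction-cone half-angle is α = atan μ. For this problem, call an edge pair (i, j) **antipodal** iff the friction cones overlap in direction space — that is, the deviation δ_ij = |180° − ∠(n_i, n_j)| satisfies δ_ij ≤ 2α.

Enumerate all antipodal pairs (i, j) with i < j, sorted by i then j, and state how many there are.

count = 1; pairs: (0,2)

α = atan 0.25 = 14.04°;  2α = 28.07°
n_0 = (-0.0626, +0.9980)
n_1 = (-0.9257, -0.3783)
n_2 = (-0.1898, -0.9818)
n_3 = (+0.5538, -0.8327)
n_4 = (+0.9782, -0.2078)
  (0,1): δ = 71.36°  ·
  (0,2): δ = 14.53°  ✓
  (0,3): δ = 30.04°  ·
  (0,4): δ = 74.42°  ·
  (1,2): δ = 123.17°  ·
  (1,3): δ = 78.60°  ·
  (1,4): δ = 34.22°  ·
  (2,3): δ = 135.43°  ·
  (2,4): δ = 91.05°  ·
  (3,4): δ = 135.62°  ·
antipodal pairs: 1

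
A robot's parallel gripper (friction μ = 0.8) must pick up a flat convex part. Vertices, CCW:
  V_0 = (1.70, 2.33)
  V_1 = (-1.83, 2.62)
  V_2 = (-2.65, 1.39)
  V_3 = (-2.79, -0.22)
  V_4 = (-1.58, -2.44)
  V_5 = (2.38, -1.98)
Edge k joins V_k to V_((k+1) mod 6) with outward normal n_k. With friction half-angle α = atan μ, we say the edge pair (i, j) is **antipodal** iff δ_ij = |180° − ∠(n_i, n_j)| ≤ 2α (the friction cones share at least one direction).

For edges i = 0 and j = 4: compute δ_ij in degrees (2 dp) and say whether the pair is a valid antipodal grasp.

α = atan 0.8 = 38.66°;  2α = 77.32°
edge 0: e_0 = (-3.53, +0.29);  n_0 = (+0.0819, +0.9966)
edge 4: e_4 = (+3.96, +0.46);  n_4 = (+0.1154, -0.9933)
∠(n_0, n_4) = 168.68°
δ = |180° − 168.68°| = 11.32°
11.32° ≤ 2α = 77.32°  →  valid

δ = 11.32°, valid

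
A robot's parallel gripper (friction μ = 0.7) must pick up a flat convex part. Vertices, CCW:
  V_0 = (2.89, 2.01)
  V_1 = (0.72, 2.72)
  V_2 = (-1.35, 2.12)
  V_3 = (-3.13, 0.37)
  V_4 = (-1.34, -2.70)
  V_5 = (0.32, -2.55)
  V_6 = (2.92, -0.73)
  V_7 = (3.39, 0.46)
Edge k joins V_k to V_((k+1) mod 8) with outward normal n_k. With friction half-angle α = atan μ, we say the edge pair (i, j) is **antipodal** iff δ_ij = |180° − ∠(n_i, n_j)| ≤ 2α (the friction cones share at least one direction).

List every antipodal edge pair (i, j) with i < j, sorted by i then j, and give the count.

α = atan 0.7 = 34.99°;  2α = 69.98°
n_0 = (+0.3110, +0.9504)
n_1 = (-0.2784, +0.9605)
n_2 = (-0.7011, +0.7131)
n_3 = (-0.8639, -0.5037)
n_4 = (+0.0900, -0.9959)
n_5 = (+0.5735, -0.8192)
n_6 = (+0.9301, -0.3673)
n_7 = (+0.9517, +0.3070)
  (0,1): δ = 145.72°  ·
  (0,2): δ = 117.37°  ·
  (0,3): δ = 41.64°  ✓
  (0,4): δ = 23.28°  ✓
  (0,5): δ = 53.11°  ✓
  (0,6): δ = 86.57°  ·
  (0,7): δ = 126.00°  ·
  (1,2): δ = 151.65°  ·
  (1,3): δ = 75.92°  ·
  (1,4): δ = 11.00°  ✓
  (1,5): δ = 18.83°  ✓
  (1,6): δ = 52.28°  ✓
  (1,7): δ = 91.71°  ·
  (2,3): δ = 104.27°  ·
  (2,4): δ = 39.35°  ✓
  (2,5): δ = 9.52°  ✓
  (2,6): δ = 23.93°  ✓
  (2,7): δ = 63.37°  ✓
  (3,4): δ = 115.08°  ·
  (3,5): δ = 85.25°  ·
  (3,6): δ = 51.80°  ✓
  (3,7): δ = 12.37°  ✓
  (4,5): δ = 150.17°  ·
  (4,6): δ = 116.72°  ·
  (4,7): δ = 77.28°  ·
  (5,6): δ = 146.54°  ·
  (5,7): δ = 107.11°  ·
  (6,7): δ = 140.57°  ·
antipodal pairs: 12

count = 12; pairs: (0,3), (0,4), (0,5), (1,4), (1,5), (1,6), (2,4), (2,5), (2,6), (2,7), (3,6), (3,7)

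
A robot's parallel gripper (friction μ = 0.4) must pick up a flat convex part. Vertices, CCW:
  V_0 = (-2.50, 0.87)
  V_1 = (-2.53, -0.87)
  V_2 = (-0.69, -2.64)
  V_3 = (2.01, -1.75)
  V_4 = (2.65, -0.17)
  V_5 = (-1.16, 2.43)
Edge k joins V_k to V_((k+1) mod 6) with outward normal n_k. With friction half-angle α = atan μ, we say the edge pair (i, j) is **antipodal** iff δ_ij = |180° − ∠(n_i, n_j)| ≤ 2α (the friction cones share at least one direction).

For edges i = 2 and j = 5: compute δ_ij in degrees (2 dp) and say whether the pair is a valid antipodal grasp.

δ = 31.09°, valid

α = atan 0.4 = 21.80°;  2α = 43.60°
edge 2: e_2 = (+2.70, +0.89);  n_2 = (+0.3131, -0.9497)
edge 5: e_5 = (-1.34, -1.56);  n_5 = (-0.7586, +0.6516)
∠(n_2, n_5) = 148.91°
δ = |180° − 148.91°| = 31.09°
31.09° ≤ 2α = 43.60°  →  valid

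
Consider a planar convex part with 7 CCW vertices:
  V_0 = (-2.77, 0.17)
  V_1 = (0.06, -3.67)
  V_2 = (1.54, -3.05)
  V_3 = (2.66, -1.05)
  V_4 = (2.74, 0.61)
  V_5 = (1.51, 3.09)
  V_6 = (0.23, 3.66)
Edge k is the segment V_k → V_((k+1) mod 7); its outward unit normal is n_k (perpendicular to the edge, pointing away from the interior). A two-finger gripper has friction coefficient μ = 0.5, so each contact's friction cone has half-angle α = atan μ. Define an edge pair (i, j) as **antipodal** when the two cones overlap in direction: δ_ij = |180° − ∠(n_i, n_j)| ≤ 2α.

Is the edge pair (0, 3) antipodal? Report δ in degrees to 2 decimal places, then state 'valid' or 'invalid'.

δ = 39.15°, valid

α = atan 0.5 = 26.57°;  2α = 53.13°
edge 0: e_0 = (+2.83, -3.84);  n_0 = (-0.8050, -0.5933)
edge 3: e_3 = (+0.08, +1.66);  n_3 = (+0.9988, -0.0481)
∠(n_0, n_3) = 140.85°
δ = |180° − 140.85°| = 39.15°
39.15° ≤ 2α = 53.13°  →  valid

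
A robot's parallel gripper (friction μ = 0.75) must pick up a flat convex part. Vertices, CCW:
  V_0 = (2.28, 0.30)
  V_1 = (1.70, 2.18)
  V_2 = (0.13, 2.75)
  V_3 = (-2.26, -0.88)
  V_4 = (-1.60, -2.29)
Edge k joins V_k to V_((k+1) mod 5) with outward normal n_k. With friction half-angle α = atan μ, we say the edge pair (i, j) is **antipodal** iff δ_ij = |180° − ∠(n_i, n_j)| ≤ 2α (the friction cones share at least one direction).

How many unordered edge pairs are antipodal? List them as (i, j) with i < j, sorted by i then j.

count = 5; pairs: (0,2), (0,3), (1,3), (1,4), (2,4)

α = atan 0.75 = 36.87°;  2α = 73.74°
n_0 = (+0.9556, +0.2948)
n_1 = (+0.3413, +0.9400)
n_2 = (-0.8352, +0.5499)
n_3 = (-0.9057, -0.4239)
n_4 = (+0.5552, -0.8317)
  (0,1): δ = 127.10°  ·
  (0,2): δ = 50.51°  ✓
  (0,3): δ = 7.94°  ✓
  (0,4): δ = 106.58°  ·
  (1,2): δ = 103.41°  ·
  (1,3): δ = 44.96°  ✓
  (1,4): δ = 53.68°  ✓
  (2,3): δ = 121.56°  ·
  (2,4): δ = 22.91°  ✓
  (3,4): δ = 81.36°  ·
antipodal pairs: 5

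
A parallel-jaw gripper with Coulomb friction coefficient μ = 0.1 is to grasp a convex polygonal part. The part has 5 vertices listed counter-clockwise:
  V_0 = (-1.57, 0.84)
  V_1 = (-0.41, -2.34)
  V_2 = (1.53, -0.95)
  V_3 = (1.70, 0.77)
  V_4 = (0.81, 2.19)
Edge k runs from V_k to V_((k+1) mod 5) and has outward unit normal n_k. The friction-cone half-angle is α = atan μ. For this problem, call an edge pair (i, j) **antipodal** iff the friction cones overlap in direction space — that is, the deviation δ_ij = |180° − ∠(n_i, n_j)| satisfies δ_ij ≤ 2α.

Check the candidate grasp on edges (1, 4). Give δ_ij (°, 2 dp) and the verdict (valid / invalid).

δ = 6.06°, valid

α = atan 0.1 = 5.71°;  2α = 11.42°
edge 1: e_1 = (+1.94, +1.39);  n_1 = (+0.5824, -0.8129)
edge 4: e_4 = (-2.38, -1.35);  n_4 = (-0.4934, +0.8698)
∠(n_1, n_4) = 173.94°
δ = |180° − 173.94°| = 6.06°
6.06° ≤ 2α = 11.42°  →  valid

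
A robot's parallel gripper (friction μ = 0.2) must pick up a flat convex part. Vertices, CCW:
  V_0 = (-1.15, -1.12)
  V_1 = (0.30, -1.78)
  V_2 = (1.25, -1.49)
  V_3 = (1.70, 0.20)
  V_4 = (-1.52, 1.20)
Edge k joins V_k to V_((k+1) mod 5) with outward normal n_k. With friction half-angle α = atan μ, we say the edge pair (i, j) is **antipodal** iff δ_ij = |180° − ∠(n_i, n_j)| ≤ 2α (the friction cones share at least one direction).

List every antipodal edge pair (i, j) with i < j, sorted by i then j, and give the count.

count = 1; pairs: (0,3)

α = atan 0.2 = 11.31°;  2α = 22.62°
n_0 = (-0.4143, -0.9102)
n_1 = (+0.2920, -0.9564)
n_2 = (+0.9663, -0.2573)
n_3 = (+0.2966, +0.9550)
n_4 = (-0.9875, -0.1575)
  (0,1): δ = 138.55°  ·
  (0,2): δ = 80.44°  ·
  (0,3): δ = 7.22°  ✓
  (0,4): δ = 123.54°  ·
  (1,2): δ = 121.89°  ·
  (1,3): δ = 34.23°  ·
  (1,4): δ = 82.09°  ·
  (2,3): δ = 92.34°  ·
  (2,4): δ = 23.97°  ·
  (3,4): δ = 63.69°  ·
antipodal pairs: 1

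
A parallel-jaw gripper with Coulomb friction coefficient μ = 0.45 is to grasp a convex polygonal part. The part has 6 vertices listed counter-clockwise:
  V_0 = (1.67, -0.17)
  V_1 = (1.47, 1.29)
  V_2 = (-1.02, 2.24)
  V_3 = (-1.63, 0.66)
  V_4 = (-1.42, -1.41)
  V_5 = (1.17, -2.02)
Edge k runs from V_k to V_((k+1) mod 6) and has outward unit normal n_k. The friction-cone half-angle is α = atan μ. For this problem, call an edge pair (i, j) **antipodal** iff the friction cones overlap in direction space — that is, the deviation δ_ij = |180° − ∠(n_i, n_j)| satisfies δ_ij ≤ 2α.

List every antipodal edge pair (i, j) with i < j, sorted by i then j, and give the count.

count = 5; pairs: (0,2), (0,3), (1,4), (2,5), (3,5)

α = atan 0.45 = 24.23°;  2α = 48.46°
n_0 = (+0.9907, +0.1357)
n_1 = (+0.3565, +0.9343)
n_2 = (-0.9329, +0.3602)
n_3 = (-0.9949, -0.1009)
n_4 = (-0.2292, -0.9734)
n_5 = (+0.9654, -0.2609)
  (0,1): δ = 118.68°  ·
  (0,2): δ = 28.91°  ✓
  (0,3): δ = 2.01°  ✓
  (0,4): δ = 68.95°  ·
  (0,5): δ = 157.08°  ·
  (1,2): δ = 90.23°  ·
  (1,3): δ = 63.32°  ·
  (1,4): δ = 7.63°  ✓
  (1,5): δ = 95.76°  ·
  (2,3): δ = 153.10°  ·
  (2,4): δ = 82.14°  ·
  (2,5): δ = 5.99°  ✓
  (3,4): δ = 109.05°  ·
  (3,5): δ = 20.92°  ✓
  (4,5): δ = 91.87°  ·
antipodal pairs: 5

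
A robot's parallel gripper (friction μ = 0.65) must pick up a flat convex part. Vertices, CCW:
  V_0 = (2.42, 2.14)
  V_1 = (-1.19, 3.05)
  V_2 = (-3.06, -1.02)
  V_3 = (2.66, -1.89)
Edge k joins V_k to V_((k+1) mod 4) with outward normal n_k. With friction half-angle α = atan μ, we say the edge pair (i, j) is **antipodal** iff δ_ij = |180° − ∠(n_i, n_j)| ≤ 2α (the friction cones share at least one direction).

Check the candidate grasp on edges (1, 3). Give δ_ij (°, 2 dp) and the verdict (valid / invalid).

α = atan 0.65 = 33.02°;  2α = 66.05°
edge 1: e_1 = (-1.87, -4.07);  n_1 = (-0.9087, +0.4175)
edge 3: e_3 = (-0.24, +4.03);  n_3 = (+0.9982, +0.0594)
∠(n_1, n_3) = 151.92°
δ = |180° − 151.92°| = 28.08°
28.08° ≤ 2α = 66.05°  →  valid

δ = 28.08°, valid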